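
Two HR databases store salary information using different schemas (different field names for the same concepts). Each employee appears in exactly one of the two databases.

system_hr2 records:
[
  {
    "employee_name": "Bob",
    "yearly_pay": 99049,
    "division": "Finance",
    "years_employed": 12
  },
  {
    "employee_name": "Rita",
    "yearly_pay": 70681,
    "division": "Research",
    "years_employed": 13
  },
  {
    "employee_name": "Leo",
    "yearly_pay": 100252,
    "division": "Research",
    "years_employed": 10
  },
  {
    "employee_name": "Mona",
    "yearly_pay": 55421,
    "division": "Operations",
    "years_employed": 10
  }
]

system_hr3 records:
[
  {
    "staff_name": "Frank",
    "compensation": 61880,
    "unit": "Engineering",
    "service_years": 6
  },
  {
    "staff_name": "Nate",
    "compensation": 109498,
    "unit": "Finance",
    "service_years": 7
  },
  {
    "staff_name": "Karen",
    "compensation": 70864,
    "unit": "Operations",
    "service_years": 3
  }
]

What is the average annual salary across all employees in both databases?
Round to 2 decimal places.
81092.14

Schema mapping: "yearly_pay" (system_hr2) = "compensation" (system_hr3) = annual salary

All salaries: [99049, 70681, 100252, 55421, 61880, 109498, 70864]
Sum: 567645
Count: 7
Average: 567645 / 7 = 81092.14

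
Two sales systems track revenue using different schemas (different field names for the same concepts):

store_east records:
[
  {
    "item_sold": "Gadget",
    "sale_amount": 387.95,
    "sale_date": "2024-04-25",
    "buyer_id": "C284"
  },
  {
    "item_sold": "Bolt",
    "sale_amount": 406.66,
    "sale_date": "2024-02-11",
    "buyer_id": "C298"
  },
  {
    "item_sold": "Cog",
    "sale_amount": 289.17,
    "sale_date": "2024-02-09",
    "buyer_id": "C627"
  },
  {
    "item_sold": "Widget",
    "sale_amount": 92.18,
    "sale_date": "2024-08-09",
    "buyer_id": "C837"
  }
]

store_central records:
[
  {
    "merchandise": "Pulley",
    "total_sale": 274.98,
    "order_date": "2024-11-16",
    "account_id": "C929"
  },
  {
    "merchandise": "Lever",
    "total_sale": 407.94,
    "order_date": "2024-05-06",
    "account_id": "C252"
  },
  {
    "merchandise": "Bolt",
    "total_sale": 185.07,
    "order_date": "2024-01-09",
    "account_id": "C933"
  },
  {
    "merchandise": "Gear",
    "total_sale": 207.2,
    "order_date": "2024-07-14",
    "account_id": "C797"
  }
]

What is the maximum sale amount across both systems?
407.94

Reconcile: "sale_amount" (store_east) = "total_sale" (store_central) = sale amount

Maximum in store_east: 406.66
Maximum in store_central: 407.94

Overall maximum: max(406.66, 407.94) = 407.94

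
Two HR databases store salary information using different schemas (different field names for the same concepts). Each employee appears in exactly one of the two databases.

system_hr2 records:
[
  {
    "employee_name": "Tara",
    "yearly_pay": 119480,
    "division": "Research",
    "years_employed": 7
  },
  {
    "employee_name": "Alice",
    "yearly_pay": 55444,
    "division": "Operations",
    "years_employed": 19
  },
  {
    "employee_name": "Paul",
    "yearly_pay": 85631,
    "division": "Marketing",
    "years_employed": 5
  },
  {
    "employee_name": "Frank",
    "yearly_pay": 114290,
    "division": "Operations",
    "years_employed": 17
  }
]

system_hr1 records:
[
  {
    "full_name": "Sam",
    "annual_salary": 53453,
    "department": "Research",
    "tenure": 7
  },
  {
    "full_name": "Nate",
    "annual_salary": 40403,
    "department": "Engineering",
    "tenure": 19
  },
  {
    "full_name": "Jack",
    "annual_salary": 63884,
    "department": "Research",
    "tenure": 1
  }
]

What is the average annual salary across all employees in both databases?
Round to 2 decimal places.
76083.57

Schema mapping: "yearly_pay" (system_hr2) = "annual_salary" (system_hr1) = annual salary

All salaries: [119480, 55444, 85631, 114290, 53453, 40403, 63884]
Sum: 532585
Count: 7
Average: 532585 / 7 = 76083.57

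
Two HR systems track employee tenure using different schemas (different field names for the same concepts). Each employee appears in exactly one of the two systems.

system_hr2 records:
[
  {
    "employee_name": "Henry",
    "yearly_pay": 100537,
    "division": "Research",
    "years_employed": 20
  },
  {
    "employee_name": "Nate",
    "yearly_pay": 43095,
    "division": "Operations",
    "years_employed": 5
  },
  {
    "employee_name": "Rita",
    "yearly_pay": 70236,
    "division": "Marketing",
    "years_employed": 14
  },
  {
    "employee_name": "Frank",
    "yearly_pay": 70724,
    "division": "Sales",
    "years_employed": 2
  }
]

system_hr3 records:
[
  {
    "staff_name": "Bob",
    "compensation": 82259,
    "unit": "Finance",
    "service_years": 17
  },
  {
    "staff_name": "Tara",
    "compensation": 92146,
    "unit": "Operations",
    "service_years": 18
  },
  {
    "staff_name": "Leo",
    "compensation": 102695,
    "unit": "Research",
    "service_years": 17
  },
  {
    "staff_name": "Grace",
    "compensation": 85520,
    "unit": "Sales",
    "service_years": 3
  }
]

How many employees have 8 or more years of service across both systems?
5

Reconcile schemas: "years_employed" (system_hr2) = "service_years" (system_hr3) = years of service

From system_hr2: 2 employees with >= 8 years
From system_hr3: 3 employees with >= 8 years

Total: 2 + 3 = 5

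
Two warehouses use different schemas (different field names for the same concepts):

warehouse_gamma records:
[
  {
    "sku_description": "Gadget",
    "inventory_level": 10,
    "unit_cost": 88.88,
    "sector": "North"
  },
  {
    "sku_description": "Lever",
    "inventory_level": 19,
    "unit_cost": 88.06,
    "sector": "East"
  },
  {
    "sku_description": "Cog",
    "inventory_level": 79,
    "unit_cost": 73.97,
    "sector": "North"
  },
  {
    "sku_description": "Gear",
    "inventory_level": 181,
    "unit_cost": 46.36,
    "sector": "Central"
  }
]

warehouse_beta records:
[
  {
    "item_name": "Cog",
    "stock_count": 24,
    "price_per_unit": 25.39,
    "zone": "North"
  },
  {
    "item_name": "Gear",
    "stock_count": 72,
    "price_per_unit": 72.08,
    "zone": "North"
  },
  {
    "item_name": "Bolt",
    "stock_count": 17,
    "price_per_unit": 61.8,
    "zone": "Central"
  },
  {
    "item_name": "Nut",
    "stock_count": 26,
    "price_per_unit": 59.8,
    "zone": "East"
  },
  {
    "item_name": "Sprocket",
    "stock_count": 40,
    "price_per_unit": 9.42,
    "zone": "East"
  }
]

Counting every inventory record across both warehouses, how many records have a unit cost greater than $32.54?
7

Schema mapping: "unit_cost" (warehouse_gamma) = "price_per_unit" (warehouse_beta) = unit cost

Records > $32.54 in warehouse_gamma: 4
Records > $32.54 in warehouse_beta: 3

Total count: 4 + 3 = 7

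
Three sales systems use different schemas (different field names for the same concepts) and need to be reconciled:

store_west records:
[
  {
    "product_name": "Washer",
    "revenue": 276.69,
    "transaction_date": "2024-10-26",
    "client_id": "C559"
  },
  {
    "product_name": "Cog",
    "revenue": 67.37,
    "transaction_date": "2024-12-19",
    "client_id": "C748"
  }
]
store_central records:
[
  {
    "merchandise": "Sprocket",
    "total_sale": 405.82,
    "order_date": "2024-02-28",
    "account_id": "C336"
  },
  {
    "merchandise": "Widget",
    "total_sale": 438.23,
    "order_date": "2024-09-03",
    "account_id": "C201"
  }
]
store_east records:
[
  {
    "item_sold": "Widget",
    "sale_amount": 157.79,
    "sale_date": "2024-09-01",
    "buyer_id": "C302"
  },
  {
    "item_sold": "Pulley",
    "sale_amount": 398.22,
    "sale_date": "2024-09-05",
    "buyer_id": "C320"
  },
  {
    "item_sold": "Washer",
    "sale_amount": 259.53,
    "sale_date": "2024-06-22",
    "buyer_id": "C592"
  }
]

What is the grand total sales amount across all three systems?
2003.65

Schema reconciliation - all amount fields map to sale amount:

store_west (revenue): 344.06
store_central (total_sale): 844.05
store_east (sale_amount): 815.54

Grand total: 2003.65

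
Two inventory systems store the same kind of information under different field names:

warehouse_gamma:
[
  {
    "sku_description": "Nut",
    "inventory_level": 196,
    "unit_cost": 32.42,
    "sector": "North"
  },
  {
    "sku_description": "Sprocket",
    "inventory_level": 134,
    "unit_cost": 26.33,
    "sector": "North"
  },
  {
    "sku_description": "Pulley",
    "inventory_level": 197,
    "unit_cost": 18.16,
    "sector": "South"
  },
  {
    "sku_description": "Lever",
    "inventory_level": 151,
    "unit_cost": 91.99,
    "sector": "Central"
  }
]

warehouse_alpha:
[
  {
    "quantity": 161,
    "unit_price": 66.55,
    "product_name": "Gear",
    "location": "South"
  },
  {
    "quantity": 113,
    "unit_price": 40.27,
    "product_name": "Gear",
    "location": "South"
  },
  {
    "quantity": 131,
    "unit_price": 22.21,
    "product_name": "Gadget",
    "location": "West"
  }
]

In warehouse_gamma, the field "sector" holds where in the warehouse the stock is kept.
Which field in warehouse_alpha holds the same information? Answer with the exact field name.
location

In warehouse_gamma, "sector" holds where in the warehouse the stock is kept.
The fields in warehouse_alpha are: "quantity", "unit_price", "product_name", "location".
"location" is the match: the name refers to the same concept and its values are area labels (e.g. 'South', 'West').
The other fields ("quantity", "unit_price", "product_name") hold different kinds of data.

So "sector" in warehouse_gamma corresponds to "location" in warehouse_alpha.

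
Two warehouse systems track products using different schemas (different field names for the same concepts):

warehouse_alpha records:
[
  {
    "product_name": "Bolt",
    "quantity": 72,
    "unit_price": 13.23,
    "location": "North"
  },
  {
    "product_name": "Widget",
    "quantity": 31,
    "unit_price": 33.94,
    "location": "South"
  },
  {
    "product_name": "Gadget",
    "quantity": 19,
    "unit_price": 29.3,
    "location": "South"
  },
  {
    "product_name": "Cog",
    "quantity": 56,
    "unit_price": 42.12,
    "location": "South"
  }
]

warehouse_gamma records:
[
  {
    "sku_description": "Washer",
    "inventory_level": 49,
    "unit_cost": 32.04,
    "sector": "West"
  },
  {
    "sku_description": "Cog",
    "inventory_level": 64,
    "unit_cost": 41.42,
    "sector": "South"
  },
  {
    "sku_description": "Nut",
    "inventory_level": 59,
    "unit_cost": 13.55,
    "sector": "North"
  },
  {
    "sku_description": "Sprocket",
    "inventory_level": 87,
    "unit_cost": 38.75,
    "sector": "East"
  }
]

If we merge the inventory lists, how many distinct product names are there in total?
7

Schema mapping: "product_name" (warehouse_alpha) = "sku_description" (warehouse_gamma) = product name

Products in warehouse_alpha: ['Bolt', 'Cog', 'Gadget', 'Widget']
Products in warehouse_gamma: ['Cog', 'Nut', 'Sprocket', 'Washer']

Union (unique products): ['Bolt', 'Cog', 'Gadget', 'Nut', 'Sprocket', 'Washer', 'Widget']
Count: 7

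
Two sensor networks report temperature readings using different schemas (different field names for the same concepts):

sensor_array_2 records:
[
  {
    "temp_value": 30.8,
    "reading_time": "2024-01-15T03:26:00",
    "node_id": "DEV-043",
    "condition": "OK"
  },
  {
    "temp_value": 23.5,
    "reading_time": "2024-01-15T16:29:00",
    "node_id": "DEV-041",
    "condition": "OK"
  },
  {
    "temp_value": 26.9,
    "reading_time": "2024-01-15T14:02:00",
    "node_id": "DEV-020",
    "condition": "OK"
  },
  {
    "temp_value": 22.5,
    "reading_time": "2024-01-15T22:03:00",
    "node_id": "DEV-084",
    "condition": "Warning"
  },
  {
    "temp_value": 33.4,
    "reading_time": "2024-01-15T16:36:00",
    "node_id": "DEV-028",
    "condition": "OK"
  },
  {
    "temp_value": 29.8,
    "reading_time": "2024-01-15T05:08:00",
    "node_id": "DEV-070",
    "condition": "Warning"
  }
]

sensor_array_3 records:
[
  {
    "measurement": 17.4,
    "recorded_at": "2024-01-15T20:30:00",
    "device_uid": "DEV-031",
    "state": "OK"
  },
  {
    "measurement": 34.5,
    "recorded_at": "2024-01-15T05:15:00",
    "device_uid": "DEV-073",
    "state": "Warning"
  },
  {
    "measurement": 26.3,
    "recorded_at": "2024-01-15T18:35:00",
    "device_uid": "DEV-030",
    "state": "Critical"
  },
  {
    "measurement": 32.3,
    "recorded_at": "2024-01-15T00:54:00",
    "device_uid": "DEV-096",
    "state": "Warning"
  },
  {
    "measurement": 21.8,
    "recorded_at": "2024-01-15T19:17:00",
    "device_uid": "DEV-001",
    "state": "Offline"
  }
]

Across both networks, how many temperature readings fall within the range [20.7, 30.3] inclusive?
6

Schema mapping: "temp_value" (sensor_array_2) = "measurement" (sensor_array_3) = temperature

Readings in [20.7, 30.3] from sensor_array_2: 4
Readings in [20.7, 30.3] from sensor_array_3: 2

Total count: 4 + 2 = 6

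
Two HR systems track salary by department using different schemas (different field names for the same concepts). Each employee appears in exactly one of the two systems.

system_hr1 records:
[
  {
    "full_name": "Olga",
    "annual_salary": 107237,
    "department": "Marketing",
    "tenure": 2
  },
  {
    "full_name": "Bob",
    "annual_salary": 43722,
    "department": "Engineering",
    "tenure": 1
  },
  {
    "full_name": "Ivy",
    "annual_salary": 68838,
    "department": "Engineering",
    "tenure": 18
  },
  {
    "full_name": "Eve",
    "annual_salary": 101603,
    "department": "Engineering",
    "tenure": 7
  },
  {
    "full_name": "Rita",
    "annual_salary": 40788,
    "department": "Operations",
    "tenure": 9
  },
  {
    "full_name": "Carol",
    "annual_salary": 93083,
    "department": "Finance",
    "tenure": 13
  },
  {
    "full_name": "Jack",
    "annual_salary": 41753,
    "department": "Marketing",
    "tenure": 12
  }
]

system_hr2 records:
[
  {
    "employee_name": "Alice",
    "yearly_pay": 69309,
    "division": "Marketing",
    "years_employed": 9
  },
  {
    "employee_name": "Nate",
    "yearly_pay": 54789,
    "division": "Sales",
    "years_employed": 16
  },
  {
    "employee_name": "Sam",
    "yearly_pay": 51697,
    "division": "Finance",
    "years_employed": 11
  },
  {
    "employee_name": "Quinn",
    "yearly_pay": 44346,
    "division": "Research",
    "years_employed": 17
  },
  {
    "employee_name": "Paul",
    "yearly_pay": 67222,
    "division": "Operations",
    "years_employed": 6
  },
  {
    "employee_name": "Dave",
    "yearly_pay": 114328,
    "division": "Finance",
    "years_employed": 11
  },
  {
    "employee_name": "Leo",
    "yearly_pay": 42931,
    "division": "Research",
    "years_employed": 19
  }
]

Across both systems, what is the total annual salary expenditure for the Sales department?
54789

Schema mappings:
- "department" (system_hr1) = "division" (system_hr2) = department
- "annual_salary" (system_hr1) = "yearly_pay" (system_hr2) = salary

Sales salaries from system_hr1: 0
Sales salaries from system_hr2: 54789

Total: 0 + 54789 = 54789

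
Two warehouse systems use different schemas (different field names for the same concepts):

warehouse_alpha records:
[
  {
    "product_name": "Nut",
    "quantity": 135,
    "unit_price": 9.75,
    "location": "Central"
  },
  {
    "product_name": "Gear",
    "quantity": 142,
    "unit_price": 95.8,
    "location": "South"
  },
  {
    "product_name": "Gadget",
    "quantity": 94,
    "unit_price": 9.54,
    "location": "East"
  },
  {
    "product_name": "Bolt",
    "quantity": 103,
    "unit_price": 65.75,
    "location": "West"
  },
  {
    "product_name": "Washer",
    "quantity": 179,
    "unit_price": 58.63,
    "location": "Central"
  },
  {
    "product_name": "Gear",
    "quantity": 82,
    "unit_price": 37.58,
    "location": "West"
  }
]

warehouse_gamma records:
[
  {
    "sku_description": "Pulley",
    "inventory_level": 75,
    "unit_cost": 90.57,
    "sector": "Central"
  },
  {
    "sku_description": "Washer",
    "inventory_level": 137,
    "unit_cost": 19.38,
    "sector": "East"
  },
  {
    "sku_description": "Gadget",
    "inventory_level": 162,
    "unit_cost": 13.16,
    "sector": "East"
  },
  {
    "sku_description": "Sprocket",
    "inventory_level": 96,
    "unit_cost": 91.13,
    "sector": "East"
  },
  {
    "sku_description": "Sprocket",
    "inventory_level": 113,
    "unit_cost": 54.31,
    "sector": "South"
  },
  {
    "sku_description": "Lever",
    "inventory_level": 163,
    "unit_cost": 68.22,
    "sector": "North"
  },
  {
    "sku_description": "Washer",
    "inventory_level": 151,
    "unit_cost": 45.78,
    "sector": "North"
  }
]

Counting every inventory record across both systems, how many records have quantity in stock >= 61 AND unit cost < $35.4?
4

Schema mappings:
- "quantity" (warehouse_alpha) = "inventory_level" (warehouse_gamma) = quantity
- "unit_price" (warehouse_alpha) = "unit_cost" (warehouse_gamma) = unit cost

Records meeting both conditions in warehouse_alpha: 2
Records meeting both conditions in warehouse_gamma: 2

Total: 2 + 2 = 4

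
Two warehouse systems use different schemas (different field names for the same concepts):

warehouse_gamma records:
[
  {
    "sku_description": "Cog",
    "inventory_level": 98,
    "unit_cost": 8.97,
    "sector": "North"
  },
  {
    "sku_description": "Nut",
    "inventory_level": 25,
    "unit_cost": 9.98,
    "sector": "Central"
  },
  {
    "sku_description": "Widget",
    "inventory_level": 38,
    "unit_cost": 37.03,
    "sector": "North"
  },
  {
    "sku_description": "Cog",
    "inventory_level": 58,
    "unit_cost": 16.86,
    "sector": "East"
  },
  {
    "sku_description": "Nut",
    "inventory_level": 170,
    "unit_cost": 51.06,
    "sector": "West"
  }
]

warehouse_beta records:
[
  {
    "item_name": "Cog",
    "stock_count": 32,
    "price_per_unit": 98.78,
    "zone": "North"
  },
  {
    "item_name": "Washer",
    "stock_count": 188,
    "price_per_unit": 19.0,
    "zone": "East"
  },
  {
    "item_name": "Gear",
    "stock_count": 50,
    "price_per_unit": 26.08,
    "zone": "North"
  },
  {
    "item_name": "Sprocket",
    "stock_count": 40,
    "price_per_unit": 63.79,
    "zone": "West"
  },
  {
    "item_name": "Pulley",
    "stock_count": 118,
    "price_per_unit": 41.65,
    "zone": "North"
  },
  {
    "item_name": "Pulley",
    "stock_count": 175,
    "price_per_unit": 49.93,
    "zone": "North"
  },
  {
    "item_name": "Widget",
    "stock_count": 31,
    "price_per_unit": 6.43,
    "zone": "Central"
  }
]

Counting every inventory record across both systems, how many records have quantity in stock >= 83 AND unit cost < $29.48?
2

Schema mappings:
- "inventory_level" (warehouse_gamma) = "stock_count" (warehouse_beta) = quantity
- "unit_cost" (warehouse_gamma) = "price_per_unit" (warehouse_beta) = unit cost

Records meeting both conditions in warehouse_gamma: 1
Records meeting both conditions in warehouse_beta: 1

Total: 1 + 1 = 2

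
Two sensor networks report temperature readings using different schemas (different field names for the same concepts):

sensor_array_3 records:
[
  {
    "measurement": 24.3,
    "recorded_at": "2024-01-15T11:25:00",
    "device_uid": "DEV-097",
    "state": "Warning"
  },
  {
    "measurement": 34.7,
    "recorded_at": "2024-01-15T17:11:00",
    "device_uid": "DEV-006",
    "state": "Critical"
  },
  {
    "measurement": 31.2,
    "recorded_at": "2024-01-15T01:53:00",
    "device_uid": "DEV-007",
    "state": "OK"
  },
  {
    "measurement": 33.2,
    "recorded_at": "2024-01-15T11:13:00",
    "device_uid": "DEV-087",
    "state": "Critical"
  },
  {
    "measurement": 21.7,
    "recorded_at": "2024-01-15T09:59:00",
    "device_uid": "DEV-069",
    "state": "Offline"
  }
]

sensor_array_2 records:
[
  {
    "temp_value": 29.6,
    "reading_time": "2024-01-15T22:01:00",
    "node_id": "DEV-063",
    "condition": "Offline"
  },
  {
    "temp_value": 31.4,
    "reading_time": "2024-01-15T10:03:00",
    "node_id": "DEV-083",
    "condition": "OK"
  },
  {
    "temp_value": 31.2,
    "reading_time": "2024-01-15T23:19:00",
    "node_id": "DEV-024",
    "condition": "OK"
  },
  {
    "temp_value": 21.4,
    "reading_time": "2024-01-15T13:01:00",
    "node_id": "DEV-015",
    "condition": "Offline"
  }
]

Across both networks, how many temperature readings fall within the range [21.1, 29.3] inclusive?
3

Schema mapping: "measurement" (sensor_array_3) = "temp_value" (sensor_array_2) = temperature

Readings in [21.1, 29.3] from sensor_array_3: 2
Readings in [21.1, 29.3] from sensor_array_2: 1

Total count: 2 + 1 = 3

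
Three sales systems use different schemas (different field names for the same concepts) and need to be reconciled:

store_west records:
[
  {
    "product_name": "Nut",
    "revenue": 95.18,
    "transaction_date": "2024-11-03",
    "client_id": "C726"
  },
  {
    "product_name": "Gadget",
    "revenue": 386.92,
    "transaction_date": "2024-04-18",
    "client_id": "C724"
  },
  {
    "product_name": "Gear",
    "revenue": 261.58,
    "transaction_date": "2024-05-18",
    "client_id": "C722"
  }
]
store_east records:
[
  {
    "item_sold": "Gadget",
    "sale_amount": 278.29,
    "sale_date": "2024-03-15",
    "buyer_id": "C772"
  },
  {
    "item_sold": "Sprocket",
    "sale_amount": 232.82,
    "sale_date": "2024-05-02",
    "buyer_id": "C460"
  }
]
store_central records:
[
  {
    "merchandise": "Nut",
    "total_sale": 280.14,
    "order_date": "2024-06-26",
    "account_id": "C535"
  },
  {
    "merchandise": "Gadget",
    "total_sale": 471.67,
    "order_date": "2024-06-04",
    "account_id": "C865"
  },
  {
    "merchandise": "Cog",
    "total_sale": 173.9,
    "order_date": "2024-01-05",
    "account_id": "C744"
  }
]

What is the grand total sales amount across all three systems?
2180.5

Schema reconciliation - all amount fields map to sale amount:

store_west (revenue): 743.68
store_east (sale_amount): 511.11
store_central (total_sale): 925.71

Grand total: 2180.5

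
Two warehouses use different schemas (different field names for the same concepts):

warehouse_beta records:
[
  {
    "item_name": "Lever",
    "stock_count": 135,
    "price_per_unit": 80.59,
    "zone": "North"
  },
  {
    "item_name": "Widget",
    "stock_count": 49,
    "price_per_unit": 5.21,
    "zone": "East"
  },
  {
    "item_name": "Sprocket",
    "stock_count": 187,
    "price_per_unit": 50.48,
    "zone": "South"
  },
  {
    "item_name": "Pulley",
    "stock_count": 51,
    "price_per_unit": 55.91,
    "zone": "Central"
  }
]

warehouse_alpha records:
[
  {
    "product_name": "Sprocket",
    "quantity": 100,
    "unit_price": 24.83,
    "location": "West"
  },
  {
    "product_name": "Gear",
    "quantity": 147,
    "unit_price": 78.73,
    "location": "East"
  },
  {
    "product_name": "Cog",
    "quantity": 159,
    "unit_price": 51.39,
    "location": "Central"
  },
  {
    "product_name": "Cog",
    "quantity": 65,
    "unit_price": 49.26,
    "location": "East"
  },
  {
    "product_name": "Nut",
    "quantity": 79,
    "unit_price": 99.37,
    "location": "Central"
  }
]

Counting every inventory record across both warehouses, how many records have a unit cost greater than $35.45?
7

Schema mapping: "price_per_unit" (warehouse_beta) = "unit_price" (warehouse_alpha) = unit cost

Records > $35.45 in warehouse_beta: 3
Records > $35.45 in warehouse_alpha: 4

Total count: 3 + 4 = 7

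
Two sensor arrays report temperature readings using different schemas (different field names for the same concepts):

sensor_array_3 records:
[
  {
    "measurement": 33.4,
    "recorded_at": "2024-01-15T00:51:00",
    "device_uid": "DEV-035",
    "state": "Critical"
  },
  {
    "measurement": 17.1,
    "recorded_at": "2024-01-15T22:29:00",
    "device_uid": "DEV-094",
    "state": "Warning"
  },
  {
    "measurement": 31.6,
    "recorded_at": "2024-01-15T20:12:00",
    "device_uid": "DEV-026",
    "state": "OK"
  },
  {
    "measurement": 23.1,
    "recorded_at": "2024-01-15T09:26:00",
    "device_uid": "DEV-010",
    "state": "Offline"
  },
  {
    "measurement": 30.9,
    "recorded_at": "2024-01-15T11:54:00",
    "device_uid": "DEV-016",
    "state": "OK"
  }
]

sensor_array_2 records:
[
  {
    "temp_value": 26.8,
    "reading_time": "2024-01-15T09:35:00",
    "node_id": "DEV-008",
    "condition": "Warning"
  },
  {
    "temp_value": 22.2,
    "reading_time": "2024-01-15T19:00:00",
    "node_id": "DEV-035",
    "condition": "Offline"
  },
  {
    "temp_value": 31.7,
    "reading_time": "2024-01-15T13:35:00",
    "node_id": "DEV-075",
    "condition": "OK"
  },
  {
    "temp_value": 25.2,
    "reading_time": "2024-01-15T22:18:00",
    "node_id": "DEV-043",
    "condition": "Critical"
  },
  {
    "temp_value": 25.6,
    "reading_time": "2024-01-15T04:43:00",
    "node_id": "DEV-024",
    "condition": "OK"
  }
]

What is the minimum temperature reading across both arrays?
17.1

Schema mapping: "measurement" (sensor_array_3) = "temp_value" (sensor_array_2) = temperature reading

Minimum in sensor_array_3: 17.1
Minimum in sensor_array_2: 22.2

Overall minimum: min(17.1, 22.2) = 17.1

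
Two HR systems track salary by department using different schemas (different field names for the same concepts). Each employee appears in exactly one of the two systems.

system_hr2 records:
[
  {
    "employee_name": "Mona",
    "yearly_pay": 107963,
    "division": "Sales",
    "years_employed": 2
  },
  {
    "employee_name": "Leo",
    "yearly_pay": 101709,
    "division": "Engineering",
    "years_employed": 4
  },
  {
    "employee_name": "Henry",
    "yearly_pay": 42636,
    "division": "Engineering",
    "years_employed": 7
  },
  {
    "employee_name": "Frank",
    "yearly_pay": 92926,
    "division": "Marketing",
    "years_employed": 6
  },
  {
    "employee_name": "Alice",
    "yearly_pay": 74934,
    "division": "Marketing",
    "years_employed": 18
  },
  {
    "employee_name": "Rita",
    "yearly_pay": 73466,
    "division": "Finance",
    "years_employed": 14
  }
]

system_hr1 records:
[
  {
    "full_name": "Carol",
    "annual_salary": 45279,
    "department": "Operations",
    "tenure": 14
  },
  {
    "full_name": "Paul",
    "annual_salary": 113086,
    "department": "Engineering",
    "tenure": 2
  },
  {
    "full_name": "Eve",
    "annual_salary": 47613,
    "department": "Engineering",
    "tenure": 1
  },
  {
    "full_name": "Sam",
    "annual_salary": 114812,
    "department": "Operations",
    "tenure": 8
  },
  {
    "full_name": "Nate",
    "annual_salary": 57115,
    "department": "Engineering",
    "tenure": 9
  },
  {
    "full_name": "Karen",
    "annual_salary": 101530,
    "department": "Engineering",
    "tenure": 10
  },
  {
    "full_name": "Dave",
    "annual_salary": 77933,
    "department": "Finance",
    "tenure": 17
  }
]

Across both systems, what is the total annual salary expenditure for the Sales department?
107963

Schema mappings:
- "division" (system_hr2) = "department" (system_hr1) = department
- "yearly_pay" (system_hr2) = "annual_salary" (system_hr1) = salary

Sales salaries from system_hr2: 107963
Sales salaries from system_hr1: 0

Total: 107963 + 0 = 107963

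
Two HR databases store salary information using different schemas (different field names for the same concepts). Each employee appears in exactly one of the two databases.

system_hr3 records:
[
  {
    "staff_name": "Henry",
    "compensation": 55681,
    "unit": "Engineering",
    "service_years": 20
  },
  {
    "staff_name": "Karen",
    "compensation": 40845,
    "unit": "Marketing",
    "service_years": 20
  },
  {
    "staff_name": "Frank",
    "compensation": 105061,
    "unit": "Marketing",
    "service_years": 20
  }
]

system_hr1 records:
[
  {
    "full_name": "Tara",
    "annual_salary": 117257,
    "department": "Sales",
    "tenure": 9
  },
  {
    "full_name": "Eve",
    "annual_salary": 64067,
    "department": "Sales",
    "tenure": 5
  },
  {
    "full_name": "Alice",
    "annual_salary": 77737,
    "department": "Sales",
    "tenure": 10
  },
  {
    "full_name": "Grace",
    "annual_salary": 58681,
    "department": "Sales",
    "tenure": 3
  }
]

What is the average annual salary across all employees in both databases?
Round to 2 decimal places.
74189.86

Schema mapping: "compensation" (system_hr3) = "annual_salary" (system_hr1) = annual salary

All salaries: [55681, 40845, 105061, 117257, 64067, 77737, 58681]
Sum: 519329
Count: 7
Average: 519329 / 7 = 74189.86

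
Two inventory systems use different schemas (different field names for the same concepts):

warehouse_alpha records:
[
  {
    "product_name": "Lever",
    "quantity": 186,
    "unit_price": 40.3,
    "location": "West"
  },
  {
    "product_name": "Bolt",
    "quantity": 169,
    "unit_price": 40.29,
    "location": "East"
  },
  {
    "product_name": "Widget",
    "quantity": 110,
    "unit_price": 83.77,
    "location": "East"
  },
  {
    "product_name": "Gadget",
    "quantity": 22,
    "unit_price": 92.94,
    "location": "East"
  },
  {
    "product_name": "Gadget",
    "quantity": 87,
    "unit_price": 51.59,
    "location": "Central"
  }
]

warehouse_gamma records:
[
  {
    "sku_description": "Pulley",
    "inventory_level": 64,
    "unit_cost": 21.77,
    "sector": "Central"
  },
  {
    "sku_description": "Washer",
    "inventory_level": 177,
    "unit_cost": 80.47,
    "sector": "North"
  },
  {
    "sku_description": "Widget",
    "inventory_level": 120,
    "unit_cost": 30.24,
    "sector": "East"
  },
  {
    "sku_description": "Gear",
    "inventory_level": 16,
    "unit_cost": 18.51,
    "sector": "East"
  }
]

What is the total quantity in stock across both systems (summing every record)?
951

To reconcile these schemas, identify the field holding the quantity in stock in each system:
1. In warehouse_alpha it is "quantity"
2. In warehouse_gamma it is "inventory_level"

From warehouse_alpha: 186 + 169 + 110 + 22 + 87 = 574
From warehouse_gamma: 64 + 177 + 120 + 16 = 377

Total: 574 + 377 = 951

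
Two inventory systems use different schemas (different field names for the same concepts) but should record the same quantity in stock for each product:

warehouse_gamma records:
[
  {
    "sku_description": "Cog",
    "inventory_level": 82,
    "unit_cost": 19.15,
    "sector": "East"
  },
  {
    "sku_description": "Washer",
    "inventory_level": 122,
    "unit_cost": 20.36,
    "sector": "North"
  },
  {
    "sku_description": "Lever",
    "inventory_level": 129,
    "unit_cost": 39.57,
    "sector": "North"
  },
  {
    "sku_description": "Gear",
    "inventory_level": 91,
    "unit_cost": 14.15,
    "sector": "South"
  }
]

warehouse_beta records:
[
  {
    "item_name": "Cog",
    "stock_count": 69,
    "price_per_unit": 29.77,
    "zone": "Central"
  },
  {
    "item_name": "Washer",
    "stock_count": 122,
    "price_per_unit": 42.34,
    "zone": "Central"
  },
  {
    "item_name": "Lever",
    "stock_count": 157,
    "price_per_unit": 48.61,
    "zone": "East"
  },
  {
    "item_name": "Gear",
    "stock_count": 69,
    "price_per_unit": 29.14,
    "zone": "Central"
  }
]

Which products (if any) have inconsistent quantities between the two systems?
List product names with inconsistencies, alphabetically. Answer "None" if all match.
Cog, Gear, Lever

Schema mappings:
- "sku_description" (warehouse_gamma) = "item_name" (warehouse_beta) = product name
- "inventory_level" (warehouse_gamma) = "stock_count" (warehouse_beta) = quantity

Comparison:
  Cog: 82 vs 69 - MISMATCH
  Washer: 122 vs 122 - MATCH
  Lever: 129 vs 157 - MISMATCH
  Gear: 91 vs 69 - MISMATCH

Products with inconsistencies: Cog, Gear, Lever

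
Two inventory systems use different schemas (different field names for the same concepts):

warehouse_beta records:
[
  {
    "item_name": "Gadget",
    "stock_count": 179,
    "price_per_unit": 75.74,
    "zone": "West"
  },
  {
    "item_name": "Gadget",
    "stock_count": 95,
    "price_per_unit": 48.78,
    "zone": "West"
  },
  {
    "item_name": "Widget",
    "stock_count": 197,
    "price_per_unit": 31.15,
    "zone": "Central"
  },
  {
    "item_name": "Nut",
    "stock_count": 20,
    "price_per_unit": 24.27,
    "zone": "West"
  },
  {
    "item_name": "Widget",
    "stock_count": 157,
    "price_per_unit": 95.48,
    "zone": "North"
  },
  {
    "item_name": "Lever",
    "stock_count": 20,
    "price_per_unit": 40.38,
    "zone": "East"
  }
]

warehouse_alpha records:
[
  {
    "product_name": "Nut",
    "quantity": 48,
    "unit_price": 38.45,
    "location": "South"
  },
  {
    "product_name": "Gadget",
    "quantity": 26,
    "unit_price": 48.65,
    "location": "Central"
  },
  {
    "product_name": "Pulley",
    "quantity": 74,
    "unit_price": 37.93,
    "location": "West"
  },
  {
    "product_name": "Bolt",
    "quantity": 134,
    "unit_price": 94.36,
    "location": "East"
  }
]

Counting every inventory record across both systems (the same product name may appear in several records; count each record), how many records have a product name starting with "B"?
1

Schema mapping: "item_name" (warehouse_beta) = "product_name" (warehouse_alpha) = product name

Records with product name starting with "B" in warehouse_beta: 0
Records with product name starting with "B" in warehouse_alpha: 1

Total: 0 + 1 = 1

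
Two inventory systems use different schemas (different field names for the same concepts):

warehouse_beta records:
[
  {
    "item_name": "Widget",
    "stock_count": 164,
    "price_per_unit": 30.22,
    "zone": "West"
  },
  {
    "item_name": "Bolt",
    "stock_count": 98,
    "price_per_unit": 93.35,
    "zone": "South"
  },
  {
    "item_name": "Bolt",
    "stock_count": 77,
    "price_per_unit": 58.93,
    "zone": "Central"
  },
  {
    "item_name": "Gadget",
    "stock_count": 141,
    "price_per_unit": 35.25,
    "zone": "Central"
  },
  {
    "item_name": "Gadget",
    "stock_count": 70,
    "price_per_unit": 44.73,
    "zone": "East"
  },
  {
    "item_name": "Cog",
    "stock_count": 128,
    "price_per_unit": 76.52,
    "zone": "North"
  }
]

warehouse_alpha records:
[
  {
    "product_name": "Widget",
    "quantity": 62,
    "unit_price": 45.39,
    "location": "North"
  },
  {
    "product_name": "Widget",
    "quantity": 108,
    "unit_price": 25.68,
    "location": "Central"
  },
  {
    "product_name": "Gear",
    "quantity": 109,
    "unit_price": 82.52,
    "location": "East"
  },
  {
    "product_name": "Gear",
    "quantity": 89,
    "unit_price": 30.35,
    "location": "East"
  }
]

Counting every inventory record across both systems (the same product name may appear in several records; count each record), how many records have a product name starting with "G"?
4

Schema mapping: "item_name" (warehouse_beta) = "product_name" (warehouse_alpha) = product name

Records with product name starting with "G" in warehouse_beta: 2
Records with product name starting with "G" in warehouse_alpha: 2

Total: 2 + 2 = 4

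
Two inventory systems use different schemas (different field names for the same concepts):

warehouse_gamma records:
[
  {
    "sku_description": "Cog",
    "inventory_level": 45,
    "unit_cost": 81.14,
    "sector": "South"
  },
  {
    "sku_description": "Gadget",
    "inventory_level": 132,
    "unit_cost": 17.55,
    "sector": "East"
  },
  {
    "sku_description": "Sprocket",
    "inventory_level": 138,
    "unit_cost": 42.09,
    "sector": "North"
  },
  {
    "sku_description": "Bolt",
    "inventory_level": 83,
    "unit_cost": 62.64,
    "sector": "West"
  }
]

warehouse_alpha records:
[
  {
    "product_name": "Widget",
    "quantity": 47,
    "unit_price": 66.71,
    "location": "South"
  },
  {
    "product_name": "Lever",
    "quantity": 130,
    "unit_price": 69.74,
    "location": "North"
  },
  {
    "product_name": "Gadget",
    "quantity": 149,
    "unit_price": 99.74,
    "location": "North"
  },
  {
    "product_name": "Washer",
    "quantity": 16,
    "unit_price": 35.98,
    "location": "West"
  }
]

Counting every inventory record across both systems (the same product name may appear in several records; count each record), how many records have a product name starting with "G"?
2

Schema mapping: "sku_description" (warehouse_gamma) = "product_name" (warehouse_alpha) = product name

Records with product name starting with "G" in warehouse_gamma: 1
Records with product name starting with "G" in warehouse_alpha: 1

Total: 1 + 1 = 2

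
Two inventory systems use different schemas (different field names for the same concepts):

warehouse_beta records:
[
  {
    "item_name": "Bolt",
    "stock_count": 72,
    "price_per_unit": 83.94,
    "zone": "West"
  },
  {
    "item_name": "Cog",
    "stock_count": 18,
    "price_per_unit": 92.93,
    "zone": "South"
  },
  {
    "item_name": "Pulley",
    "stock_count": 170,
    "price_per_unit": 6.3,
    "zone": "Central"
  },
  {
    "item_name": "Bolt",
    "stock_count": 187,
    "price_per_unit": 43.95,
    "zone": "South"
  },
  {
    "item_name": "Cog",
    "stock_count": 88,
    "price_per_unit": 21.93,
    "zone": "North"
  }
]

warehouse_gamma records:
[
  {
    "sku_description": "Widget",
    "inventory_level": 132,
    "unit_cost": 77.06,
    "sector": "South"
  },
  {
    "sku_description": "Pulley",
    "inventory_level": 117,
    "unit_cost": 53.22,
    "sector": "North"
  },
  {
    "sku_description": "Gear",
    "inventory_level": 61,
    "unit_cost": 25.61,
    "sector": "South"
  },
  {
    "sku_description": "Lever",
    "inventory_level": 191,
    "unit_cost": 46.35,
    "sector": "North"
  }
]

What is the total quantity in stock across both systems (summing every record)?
1036

To reconcile these schemas, identify the field holding the quantity in stock in each system:
1. In warehouse_beta it is "stock_count"
2. In warehouse_gamma it is "inventory_level"

From warehouse_beta: 72 + 18 + 170 + 187 + 88 = 535
From warehouse_gamma: 132 + 117 + 61 + 191 = 501

Total: 535 + 501 = 1036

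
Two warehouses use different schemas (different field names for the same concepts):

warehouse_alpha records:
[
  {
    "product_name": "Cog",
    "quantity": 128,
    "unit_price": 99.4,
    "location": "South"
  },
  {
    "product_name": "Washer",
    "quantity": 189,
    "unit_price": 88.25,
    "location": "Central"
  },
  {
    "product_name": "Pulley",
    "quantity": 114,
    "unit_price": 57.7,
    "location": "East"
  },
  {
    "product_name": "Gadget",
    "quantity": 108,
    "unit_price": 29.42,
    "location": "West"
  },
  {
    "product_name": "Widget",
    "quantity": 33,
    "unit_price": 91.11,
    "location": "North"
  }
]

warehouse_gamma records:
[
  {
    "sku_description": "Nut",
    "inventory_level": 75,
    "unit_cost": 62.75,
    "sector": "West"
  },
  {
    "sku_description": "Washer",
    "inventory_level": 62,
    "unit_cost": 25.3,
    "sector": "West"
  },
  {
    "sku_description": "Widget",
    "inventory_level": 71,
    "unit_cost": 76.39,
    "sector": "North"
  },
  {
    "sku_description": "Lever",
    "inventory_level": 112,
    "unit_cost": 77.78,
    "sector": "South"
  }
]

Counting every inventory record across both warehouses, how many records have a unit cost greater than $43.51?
7

Schema mapping: "unit_price" (warehouse_alpha) = "unit_cost" (warehouse_gamma) = unit cost

Records > $43.51 in warehouse_alpha: 4
Records > $43.51 in warehouse_gamma: 3

Total count: 4 + 3 = 7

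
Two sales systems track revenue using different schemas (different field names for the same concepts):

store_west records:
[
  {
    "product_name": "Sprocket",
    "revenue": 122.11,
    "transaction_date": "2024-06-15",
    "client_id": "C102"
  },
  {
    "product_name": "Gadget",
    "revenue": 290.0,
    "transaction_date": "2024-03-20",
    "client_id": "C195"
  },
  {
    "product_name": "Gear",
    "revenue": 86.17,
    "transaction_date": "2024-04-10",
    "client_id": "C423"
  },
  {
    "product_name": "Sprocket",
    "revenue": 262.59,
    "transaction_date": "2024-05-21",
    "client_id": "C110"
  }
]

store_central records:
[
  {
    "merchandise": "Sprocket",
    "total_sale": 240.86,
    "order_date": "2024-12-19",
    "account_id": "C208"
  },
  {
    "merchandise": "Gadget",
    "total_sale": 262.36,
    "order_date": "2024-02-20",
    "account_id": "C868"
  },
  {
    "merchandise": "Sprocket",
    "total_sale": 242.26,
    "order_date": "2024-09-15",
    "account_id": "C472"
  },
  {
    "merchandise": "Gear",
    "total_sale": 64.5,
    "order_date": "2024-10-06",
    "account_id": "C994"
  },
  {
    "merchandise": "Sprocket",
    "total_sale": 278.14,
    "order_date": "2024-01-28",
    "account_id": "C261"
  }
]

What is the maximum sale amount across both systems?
290.0

Reconcile: "revenue" (store_west) = "total_sale" (store_central) = sale amount

Maximum in store_west: 290.0
Maximum in store_central: 278.14

Overall maximum: max(290.0, 278.14) = 290.0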